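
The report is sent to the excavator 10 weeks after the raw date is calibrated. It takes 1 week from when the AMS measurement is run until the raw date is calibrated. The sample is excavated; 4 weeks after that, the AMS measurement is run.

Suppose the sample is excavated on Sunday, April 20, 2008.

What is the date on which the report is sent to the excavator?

The sample is excavated: Apr 20, 2008.
The AMS measurement is run: Apr 20, 2008 + 4 weeks = May 18, 2008.
The raw date is calibrated: May 18, 2008 + 1 week = May 25, 2008.
The report is sent to the excavator: May 25, 2008 + 10 weeks = Aug 3, 2008.

Sunday, August 3, 2008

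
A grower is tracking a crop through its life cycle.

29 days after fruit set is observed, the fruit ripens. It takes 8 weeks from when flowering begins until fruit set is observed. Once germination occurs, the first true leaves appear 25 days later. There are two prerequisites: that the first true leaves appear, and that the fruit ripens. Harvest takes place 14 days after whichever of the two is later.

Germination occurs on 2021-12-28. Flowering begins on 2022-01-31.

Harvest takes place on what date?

Germination occurs: Dec 28, 2021.
The first true leaves appear: Dec 28, 2021 + 25 days = Jan 22, 2022.
Flowering begins: Jan 31, 2022.
Fruit set is observed: Jan 31, 2022 + 8 weeks = Mar 28, 2022.
The fruit ripens: Mar 28, 2022 + 29 days = Apr 26, 2022.
Both prerequisites met — the first true leaves appear (Jan 22, 2022), the fruit ripens (Apr 26, 2022); the later is Apr 26, 2022.
Harvest takes place: Apr 26, 2022 + 14 days = May 10, 2022.

2022-05-10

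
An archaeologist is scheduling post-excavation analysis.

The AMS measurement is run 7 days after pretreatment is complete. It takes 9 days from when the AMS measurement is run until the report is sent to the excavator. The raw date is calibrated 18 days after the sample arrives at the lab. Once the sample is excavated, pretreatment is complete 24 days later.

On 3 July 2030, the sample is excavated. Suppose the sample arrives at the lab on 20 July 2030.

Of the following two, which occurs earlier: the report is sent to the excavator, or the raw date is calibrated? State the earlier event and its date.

The sample is excavated: Jul 3, 2030.
Pretreatment is complete: Jul 3, 2030 + 24 days = Jul 27, 2030.
The AMS measurement is run: Jul 27, 2030 + 7 days = Aug 3, 2030.
The report is sent to the excavator: Aug 3, 2030 + 9 days = Aug 12, 2030.
The sample arrives at the lab: Jul 20, 2030.
The raw date is calibrated: Jul 20, 2030 + 18 days = Aug 7, 2030.
Comparing: the report is sent to the excavator on Aug 12, 2030 vs the raw date is calibrated on Aug 7, 2030. Earlier: the raw date is calibrated.

The raw date is calibrated — 7 August 2030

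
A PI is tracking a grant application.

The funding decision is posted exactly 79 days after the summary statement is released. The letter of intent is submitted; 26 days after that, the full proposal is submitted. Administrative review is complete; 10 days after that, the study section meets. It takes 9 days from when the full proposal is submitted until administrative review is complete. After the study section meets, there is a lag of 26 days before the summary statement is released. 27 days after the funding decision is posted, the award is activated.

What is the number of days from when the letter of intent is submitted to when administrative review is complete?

Causal path: the letter of intent is submitted → the full proposal is submitted → administrative review is complete.
Total delay along the path: 26 + 9 = 35 days.

35 days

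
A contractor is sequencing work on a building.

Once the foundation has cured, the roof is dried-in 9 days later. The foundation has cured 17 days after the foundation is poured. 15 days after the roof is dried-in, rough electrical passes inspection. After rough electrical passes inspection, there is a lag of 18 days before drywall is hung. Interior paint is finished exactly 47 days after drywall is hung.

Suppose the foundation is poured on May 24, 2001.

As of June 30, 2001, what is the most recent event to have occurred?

The roof is dried-in

The foundation is poured: May 24, 2001.
The foundation has cured: May 24, 2001 + 17 days = Jun 10, 2001.
The roof is dried-in: Jun 10, 2001 + 9 days = Jun 19, 2001.
Rough electrical passes inspection: Jun 19, 2001 + 15 days = Jul 4, 2001.
Drywall is hung: Jul 4, 2001 + 18 days = Jul 22, 2001.
Interior paint is finished: Jul 22, 2001 + 47 days = Sep 7, 2001.
Jun 30, 2001 falls between when the roof is dried-in (Jun 19, 2001) and when rough electrical passes inspection (Jul 4, 2001).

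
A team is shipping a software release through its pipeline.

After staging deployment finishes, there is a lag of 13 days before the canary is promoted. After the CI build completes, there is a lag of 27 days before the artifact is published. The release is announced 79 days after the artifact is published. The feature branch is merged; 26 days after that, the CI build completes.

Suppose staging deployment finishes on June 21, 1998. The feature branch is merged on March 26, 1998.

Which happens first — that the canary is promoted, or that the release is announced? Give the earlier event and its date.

Staging deployment finishes: Jun 21, 1998.
The canary is promoted: Jun 21, 1998 + 13 days = Jul 4, 1998.
The feature branch is merged: Mar 26, 1998.
The CI build completes: Mar 26, 1998 + 26 days = Apr 21, 1998.
The artifact is published: Apr 21, 1998 + 27 days = May 18, 1998.
The release is announced: May 18, 1998 + 79 days = Aug 5, 1998.
Comparing: the canary is promoted on Jul 4, 1998 vs the release is announced on Aug 5, 1998. Earlier: the canary is promoted.

The canary is promoted — July 4, 1998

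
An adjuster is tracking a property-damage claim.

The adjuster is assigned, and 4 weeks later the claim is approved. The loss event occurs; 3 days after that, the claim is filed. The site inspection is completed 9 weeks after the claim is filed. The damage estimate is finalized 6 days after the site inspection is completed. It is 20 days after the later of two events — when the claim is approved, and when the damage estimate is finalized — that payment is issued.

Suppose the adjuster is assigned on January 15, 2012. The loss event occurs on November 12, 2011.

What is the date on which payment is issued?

March 3, 2012

The adjuster is assigned: Jan 15, 2012.
The claim is approved: Jan 15, 2012 + 4 weeks = Feb 12, 2012.
The loss event occurs: Nov 12, 2011.
The claim is filed: Nov 12, 2011 + 3 days = Nov 15, 2011.
The site inspection is completed: Nov 15, 2011 + 9 weeks = Jan 17, 2012.
The damage estimate is finalized: Jan 17, 2012 + 6 days = Jan 23, 2012.
Both prerequisites met — the claim is approved (Feb 12, 2012), the damage estimate is finalized (Jan 23, 2012); the later is Feb 12, 2012.
Payment is issued: Feb 12, 2012 + 20 days = Mar 3, 2012.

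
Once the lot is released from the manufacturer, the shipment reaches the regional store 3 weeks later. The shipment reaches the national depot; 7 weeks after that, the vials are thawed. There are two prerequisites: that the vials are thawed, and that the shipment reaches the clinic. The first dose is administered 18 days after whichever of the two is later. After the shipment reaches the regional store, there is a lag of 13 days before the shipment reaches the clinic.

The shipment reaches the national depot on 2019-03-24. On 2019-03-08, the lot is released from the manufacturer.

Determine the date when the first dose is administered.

2019-05-30

The shipment reaches the national depot: Mar 24, 2019.
The vials are thawed: Mar 24, 2019 + 7 weeks = May 12, 2019.
The lot is released from the manufacturer: Mar 8, 2019.
The shipment reaches the regional store: Mar 8, 2019 + 3 weeks = Mar 29, 2019.
The shipment reaches the clinic: Mar 29, 2019 + 13 days = Apr 11, 2019.
Both prerequisites met — the vials are thawed (May 12, 2019), the shipment reaches the clinic (Apr 11, 2019); the later is May 12, 2019.
The first dose is administered: May 12, 2019 + 18 days = May 30, 2019.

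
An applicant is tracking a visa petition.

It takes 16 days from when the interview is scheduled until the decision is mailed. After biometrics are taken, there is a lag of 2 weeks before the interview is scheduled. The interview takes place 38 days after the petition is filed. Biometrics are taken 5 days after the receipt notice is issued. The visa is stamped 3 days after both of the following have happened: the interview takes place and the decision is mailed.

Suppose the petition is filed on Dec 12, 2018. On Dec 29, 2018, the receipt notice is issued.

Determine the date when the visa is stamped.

Feb 5, 2019

The petition is filed: Dec 12, 2018.
The interview takes place: Dec 12, 2018 + 38 days = Jan 19, 2019.
The receipt notice is issued: Dec 29, 2018.
Biometrics are taken: Dec 29, 2018 + 5 days = Jan 3, 2019.
The interview is scheduled: Jan 3, 2019 + 2 weeks = Jan 17, 2019.
The decision is mailed: Jan 17, 2019 + 16 days = Feb 2, 2019.
Both prerequisites met — the interview takes place (Jan 19, 2019), the decision is mailed (Feb 2, 2019); the later is Feb 2, 2019.
The visa is stamped: Feb 2, 2019 + 3 days = Feb 5, 2019.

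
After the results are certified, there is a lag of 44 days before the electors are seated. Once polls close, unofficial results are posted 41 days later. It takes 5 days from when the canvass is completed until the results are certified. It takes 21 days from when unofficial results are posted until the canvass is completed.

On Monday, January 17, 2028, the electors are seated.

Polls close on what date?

The electors are seated: Jan 17, 2028.
The results are certified: Jan 17, 2028 − 44 days = Dec 4, 2027.
The canvass is completed: Dec 4, 2027 − 5 days = Nov 29, 2027.
Unofficial results are posted: Nov 29, 2027 − 21 days = Nov 8, 2027.
Polls close: Nov 8, 2027 − 41 days = Sep 28, 2027.

Tuesday, September 28, 2027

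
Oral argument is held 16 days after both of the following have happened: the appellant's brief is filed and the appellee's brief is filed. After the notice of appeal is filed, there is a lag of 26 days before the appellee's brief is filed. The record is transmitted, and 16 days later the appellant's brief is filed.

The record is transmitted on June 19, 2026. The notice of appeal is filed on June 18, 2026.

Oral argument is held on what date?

The record is transmitted: Jun 19, 2026.
The appellant's brief is filed: Jun 19, 2026 + 16 days = Jul 5, 2026.
The notice of appeal is filed: Jun 18, 2026.
The appellee's brief is filed: Jun 18, 2026 + 26 days = Jul 14, 2026.
Both prerequisites met — the appellant's brief is filed (Jul 5, 2026), the appellee's brief is filed (Jul 14, 2026); the later is Jul 14, 2026.
Oral argument is held: Jul 14, 2026 + 16 days = Jul 30, 2026.

July 30, 2026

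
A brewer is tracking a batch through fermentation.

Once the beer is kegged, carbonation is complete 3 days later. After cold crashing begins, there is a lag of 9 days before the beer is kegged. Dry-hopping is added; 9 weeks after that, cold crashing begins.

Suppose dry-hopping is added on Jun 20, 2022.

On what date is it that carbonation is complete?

Dry-hopping is added: Jun 20, 2022.
Cold crashing begins: Jun 20, 2022 + 9 weeks = Aug 22, 2022.
The beer is kegged: Aug 22, 2022 + 9 days = Aug 31, 2022.
Carbonation is complete: Aug 31, 2022 + 3 days = Sep 3, 2022.

Sep 3, 2022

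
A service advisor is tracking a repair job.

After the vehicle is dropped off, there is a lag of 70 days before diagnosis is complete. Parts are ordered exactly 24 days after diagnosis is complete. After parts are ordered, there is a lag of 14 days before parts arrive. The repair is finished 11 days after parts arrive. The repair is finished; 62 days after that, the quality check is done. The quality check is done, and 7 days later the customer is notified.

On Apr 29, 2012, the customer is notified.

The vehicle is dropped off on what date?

The customer is notified: Apr 29, 2012.
The quality check is done: Apr 29, 2012 − 7 days = Apr 22, 2012.
The repair is finished: Apr 22, 2012 − 62 days = Feb 20, 2012.
Parts arrive: Feb 20, 2012 − 11 days = Feb 9, 2012.
Parts are ordered: Feb 9, 2012 − 14 days = Jan 26, 2012.
Diagnosis is complete: Jan 26, 2012 − 24 days = Jan 2, 2012.
The vehicle is dropped off: Jan 2, 2012 − 70 days = Oct 24, 2011.

Oct 24, 2011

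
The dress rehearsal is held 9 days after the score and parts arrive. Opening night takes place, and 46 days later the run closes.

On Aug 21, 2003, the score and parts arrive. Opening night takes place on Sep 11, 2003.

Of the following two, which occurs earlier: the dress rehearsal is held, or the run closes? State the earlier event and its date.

The score and parts arrive: Aug 21, 2003.
The dress rehearsal is held: Aug 21, 2003 + 9 days = Aug 30, 2003.
Opening night takes place: Sep 11, 2003.
The run closes: Sep 11, 2003 + 46 days = Oct 27, 2003.
Comparing: the dress rehearsal is held on Aug 30, 2003 vs the run closes on Oct 27, 2003. Earlier: the dress rehearsal is held.

The dress rehearsal is held — Aug 30, 2003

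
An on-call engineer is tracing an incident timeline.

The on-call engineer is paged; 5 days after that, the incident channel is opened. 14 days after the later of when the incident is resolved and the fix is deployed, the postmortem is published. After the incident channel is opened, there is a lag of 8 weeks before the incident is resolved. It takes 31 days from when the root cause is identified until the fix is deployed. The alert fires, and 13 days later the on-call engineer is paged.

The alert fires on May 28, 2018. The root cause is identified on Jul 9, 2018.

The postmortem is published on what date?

The alert fires: May 28, 2018.
The on-call engineer is paged: May 28, 2018 + 13 days = Jun 10, 2018.
The incident channel is opened: Jun 10, 2018 + 5 days = Jun 15, 2018.
The incident is resolved: Jun 15, 2018 + 8 weeks = Aug 10, 2018.
The root cause is identified: Jul 9, 2018.
The fix is deployed: Jul 9, 2018 + 31 days = Aug 9, 2018.
Both prerequisites met — the incident is resolved (Aug 10, 2018), the fix is deployed (Aug 9, 2018); the later is Aug 10, 2018.
The postmortem is published: Aug 10, 2018 + 14 days = Aug 24, 2018.

Aug 24, 2018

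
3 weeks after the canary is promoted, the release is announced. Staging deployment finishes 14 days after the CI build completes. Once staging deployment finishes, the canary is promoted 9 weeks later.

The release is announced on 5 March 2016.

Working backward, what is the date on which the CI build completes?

28 November 2015

The release is announced: Mar 5, 2016.
The canary is promoted: Mar 5, 2016 − 3 weeks = Feb 13, 2016.
Staging deployment finishes: Feb 13, 2016 − 9 weeks = Dec 12, 2015.
The CI build completes: Dec 12, 2015 − 14 days = Nov 28, 2015.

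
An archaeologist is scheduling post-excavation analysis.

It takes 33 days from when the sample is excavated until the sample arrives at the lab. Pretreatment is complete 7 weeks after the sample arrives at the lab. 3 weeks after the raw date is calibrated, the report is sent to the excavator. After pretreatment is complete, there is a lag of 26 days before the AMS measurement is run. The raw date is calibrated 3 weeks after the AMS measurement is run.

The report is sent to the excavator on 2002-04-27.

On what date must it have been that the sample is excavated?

The report is sent to the excavator: Apr 27, 2002.
The raw date is calibrated: Apr 27, 2002 − 3 weeks = Apr 6, 2002.
The AMS measurement is run: Apr 6, 2002 − 3 weeks = Mar 16, 2002.
Pretreatment is complete: Mar 16, 2002 − 26 days = Feb 18, 2002.
The sample arrives at the lab: Feb 18, 2002 − 7 weeks = Dec 31, 2001.
The sample is excavated: Dec 31, 2001 − 33 days = Nov 28, 2001.

2001-11-28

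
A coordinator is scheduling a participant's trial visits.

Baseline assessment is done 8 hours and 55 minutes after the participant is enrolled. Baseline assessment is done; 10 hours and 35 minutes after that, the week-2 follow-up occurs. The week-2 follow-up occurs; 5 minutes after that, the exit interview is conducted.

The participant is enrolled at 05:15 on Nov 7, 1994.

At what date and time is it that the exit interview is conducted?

The participant is enrolled: 05:15 Nov 7, 1994.
Baseline assessment is done: 05:15 Nov 7, 1994 + 8h55m = 14:10 Nov 7, 1994.
The week-2 follow-up occurs: 14:10 Nov 7, 1994 + 10h35m = 00:45 Nov 8, 1994.
The exit interview is conducted: 00:45 Nov 8, 1994 + 5m = 00:50 Nov 8, 1994.

00:50 on Nov 8, 1994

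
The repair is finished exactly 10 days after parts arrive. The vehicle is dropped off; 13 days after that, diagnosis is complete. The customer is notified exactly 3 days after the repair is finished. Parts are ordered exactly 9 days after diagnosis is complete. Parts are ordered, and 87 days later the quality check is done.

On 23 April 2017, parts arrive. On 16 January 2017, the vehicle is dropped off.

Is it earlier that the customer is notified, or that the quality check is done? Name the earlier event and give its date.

Parts arrive: Apr 23, 2017.
The repair is finished: Apr 23, 2017 + 10 days = May 3, 2017.
The customer is notified: May 3, 2017 + 3 days = May 6, 2017.
The vehicle is dropped off: Jan 16, 2017.
Diagnosis is complete: Jan 16, 2017 + 13 days = Jan 29, 2017.
Parts are ordered: Jan 29, 2017 + 9 days = Feb 7, 2017.
The quality check is done: Feb 7, 2017 + 87 days = May 5, 2017.
Comparing: the customer is notified on May 6, 2017 vs the quality check is done on May 5, 2017. Earlier: the quality check is done.

The quality check is done — 5 May 2017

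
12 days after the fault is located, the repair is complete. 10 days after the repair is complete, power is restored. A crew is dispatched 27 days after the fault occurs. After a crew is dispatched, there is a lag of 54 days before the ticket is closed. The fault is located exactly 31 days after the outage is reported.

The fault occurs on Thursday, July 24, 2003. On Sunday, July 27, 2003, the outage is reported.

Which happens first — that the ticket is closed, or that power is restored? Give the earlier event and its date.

Power is restored — Thursday, September 18, 2003

The fault occurs: Jul 24, 2003.
A crew is dispatched: Jul 24, 2003 + 27 days = Aug 20, 2003.
The ticket is closed: Aug 20, 2003 + 54 days = Oct 13, 2003.
The outage is reported: Jul 27, 2003.
The fault is located: Jul 27, 2003 + 31 days = Aug 27, 2003.
The repair is complete: Aug 27, 2003 + 12 days = Sep 8, 2003.
Power is restored: Sep 8, 2003 + 10 days = Sep 18, 2003.
Comparing: the ticket is closed on Oct 13, 2003 vs power is restored on Sep 18, 2003. Earlier: power is restored.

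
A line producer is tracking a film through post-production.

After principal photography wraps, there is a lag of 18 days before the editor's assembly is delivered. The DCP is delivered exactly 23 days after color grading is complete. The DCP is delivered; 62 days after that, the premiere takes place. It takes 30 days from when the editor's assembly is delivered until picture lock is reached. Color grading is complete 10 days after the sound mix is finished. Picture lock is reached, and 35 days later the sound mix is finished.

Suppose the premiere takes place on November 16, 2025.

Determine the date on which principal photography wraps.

May 22, 2025

The premiere takes place: Nov 16, 2025.
The DCP is delivered: Nov 16, 2025 − 62 days = Sep 15, 2025.
Color grading is complete: Sep 15, 2025 − 23 days = Aug 23, 2025.
The sound mix is finished: Aug 23, 2025 − 10 days = Aug 13, 2025.
Picture lock is reached: Aug 13, 2025 − 35 days = Jul 9, 2025.
The editor's assembly is delivered: Jul 9, 2025 − 30 days = Jun 9, 2025.
Principal photography wraps: Jun 9, 2025 − 18 days = May 22, 2025.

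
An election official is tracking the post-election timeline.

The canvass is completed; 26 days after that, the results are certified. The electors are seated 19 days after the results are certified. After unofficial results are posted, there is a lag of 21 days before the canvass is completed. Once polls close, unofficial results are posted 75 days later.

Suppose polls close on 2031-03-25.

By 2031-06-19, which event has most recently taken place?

Unofficial results are posted

Polls close: Mar 25, 2031.
Unofficial results are posted: Mar 25, 2031 + 75 days = Jun 8, 2031.
The canvass is completed: Jun 8, 2031 + 21 days = Jun 29, 2031.
The results are certified: Jun 29, 2031 + 26 days = Jul 25, 2031.
The electors are seated: Jul 25, 2031 + 19 days = Aug 13, 2031.
Jun 19, 2031 falls between when unofficial results are posted (Jun 8, 2031) and when the canvass is completed (Jun 29, 2031).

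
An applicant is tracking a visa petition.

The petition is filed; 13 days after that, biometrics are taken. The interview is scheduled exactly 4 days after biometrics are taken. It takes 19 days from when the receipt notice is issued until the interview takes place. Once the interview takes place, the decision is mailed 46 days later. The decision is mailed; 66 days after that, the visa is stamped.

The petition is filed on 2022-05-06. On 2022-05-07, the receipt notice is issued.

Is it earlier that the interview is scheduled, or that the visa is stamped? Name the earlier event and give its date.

The petition is filed: May 6, 2022.
Biometrics are taken: May 6, 2022 + 13 days = May 19, 2022.
The interview is scheduled: May 19, 2022 + 4 days = May 23, 2022.
The receipt notice is issued: May 7, 2022.
The interview takes place: May 7, 2022 + 19 days = May 26, 2022.
The decision is mailed: May 26, 2022 + 46 days = Jul 11, 2022.
The visa is stamped: Jul 11, 2022 + 66 days = Sep 15, 2022.
Comparing: the interview is scheduled on May 23, 2022 vs the visa is stamped on Sep 15, 2022. Earlier: the interview is scheduled.

The interview is scheduled — 2022-05-23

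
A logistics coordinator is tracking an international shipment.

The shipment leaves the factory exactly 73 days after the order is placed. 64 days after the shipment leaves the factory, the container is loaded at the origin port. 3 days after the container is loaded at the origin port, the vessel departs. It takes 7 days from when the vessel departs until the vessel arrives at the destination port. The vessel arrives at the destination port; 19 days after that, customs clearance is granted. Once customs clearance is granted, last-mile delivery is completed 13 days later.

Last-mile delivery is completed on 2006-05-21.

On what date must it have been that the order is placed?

2005-11-23

Last-mile delivery is completed: May 21, 2006.
Customs clearance is granted: May 21, 2006 − 13 days = May 8, 2006.
The vessel arrives at the destination port: May 8, 2006 − 19 days = Apr 19, 2006.
The vessel departs: Apr 19, 2006 − 7 days = Apr 12, 2006.
The container is loaded at the origin port: Apr 12, 2006 − 3 days = Apr 9, 2006.
The shipment leaves the factory: Apr 9, 2006 − 64 days = Feb 4, 2006.
The order is placed: Feb 4, 2006 − 73 days = Nov 23, 2005.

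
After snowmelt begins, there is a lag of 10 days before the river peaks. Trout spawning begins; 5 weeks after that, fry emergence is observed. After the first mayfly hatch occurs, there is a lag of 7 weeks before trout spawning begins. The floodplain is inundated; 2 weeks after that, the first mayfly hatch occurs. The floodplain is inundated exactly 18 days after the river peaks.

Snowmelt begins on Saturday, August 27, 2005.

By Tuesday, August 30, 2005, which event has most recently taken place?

Snowmelt begins: Aug 27, 2005.
The river peaks: Aug 27, 2005 + 10 days = Sep 6, 2005.
The floodplain is inundated: Sep 6, 2005 + 18 days = Sep 24, 2005.
The first mayfly hatch occurs: Sep 24, 2005 + 2 weeks = Oct 8, 2005.
Trout spawning begins: Oct 8, 2005 + 7 weeks = Nov 26, 2005.
Fry emergence is observed: Nov 26, 2005 + 5 weeks = Dec 31, 2005.
Aug 30, 2005 falls between when snowmelt begins (Aug 27, 2005) and when the river peaks (Sep 6, 2005).

Snowmelt begins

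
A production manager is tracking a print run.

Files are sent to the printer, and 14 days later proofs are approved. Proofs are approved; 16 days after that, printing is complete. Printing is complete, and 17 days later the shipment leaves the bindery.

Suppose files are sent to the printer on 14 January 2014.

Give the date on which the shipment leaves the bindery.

Files are sent to the printer: Jan 14, 2014.
Proofs are approved: Jan 14, 2014 + 14 days = Jan 28, 2014.
Printing is complete: Jan 28, 2014 + 16 days = Feb 13, 2014.
The shipment leaves the bindery: Feb 13, 2014 + 17 days = Mar 2, 2014.

2 March 2014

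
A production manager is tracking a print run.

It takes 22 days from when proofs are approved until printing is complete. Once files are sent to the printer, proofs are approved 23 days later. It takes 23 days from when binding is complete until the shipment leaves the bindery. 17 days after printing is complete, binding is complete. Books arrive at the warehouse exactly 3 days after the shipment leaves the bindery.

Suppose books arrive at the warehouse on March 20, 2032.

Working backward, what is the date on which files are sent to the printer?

Books arrive at the warehouse: Mar 20, 2032.
The shipment leaves the bindery: Mar 20, 2032 − 3 days = Mar 17, 2032.
Binding is complete: Mar 17, 2032 − 23 days = Feb 23, 2032.
Printing is complete: Feb 23, 2032 − 17 days = Feb 6, 2032.
Proofs are approved: Feb 6, 2032 − 22 days = Jan 15, 2032.
Files are sent to the printer: Jan 15, 2032 − 23 days = Dec 23, 2031.

December 23, 2031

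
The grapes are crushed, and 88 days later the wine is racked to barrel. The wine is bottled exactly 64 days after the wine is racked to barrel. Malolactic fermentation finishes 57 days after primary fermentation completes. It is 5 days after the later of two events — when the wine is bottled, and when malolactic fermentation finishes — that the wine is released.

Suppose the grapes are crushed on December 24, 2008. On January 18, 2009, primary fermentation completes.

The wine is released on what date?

The grapes are crushed: Dec 24, 2008.
The wine is racked to barrel: Dec 24, 2008 + 88 days = Mar 22, 2009.
The wine is bottled: Mar 22, 2009 + 64 days = May 25, 2009.
Primary fermentation completes: Jan 18, 2009.
Malolactic fermentation finishes: Jan 18, 2009 + 57 days = Mar 16, 2009.
Both prerequisites met — the wine is bottled (May 25, 2009), malolactic fermentation finishes (Mar 16, 2009); the later is May 25, 2009.
The wine is released: May 25, 2009 + 5 days = May 30, 2009.

May 30, 2009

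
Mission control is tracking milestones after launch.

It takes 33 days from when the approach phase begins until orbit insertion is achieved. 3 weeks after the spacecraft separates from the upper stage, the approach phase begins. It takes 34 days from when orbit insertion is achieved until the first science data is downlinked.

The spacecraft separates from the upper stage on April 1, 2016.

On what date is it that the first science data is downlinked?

June 28, 2016

The spacecraft separates from the upper stage: Apr 1, 2016.
The approach phase begins: Apr 1, 2016 + 3 weeks = Apr 22, 2016.
Orbit insertion is achieved: Apr 22, 2016 + 33 days = May 25, 2016.
The first science data is downlinked: May 25, 2016 + 34 days = Jun 28, 2016.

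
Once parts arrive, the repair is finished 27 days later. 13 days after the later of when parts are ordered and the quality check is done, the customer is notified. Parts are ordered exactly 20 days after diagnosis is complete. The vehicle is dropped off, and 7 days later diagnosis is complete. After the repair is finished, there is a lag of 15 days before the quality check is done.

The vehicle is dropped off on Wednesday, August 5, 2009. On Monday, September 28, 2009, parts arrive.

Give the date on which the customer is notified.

The vehicle is dropped off: Aug 5, 2009.
Diagnosis is complete: Aug 5, 2009 + 7 days = Aug 12, 2009.
Parts are ordered: Aug 12, 2009 + 20 days = Sep 1, 2009.
Parts arrive: Sep 28, 2009.
The repair is finished: Sep 28, 2009 + 27 days = Oct 25, 2009.
The quality check is done: Oct 25, 2009 + 15 days = Nov 9, 2009.
Both prerequisites met — parts are ordered (Sep 1, 2009), the quality check is done (Nov 9, 2009); the later is Nov 9, 2009.
The customer is notified: Nov 9, 2009 + 13 days = Nov 22, 2009.

Sunday, November 22, 2009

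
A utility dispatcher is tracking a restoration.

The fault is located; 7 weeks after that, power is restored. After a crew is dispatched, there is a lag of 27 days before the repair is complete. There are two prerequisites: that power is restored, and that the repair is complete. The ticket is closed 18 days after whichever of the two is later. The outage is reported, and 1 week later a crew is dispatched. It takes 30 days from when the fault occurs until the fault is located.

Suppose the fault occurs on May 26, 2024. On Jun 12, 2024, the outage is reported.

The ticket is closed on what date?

Aug 31, 2024

The fault occurs: May 26, 2024.
The fault is located: May 26, 2024 + 30 days = Jun 25, 2024.
Power is restored: Jun 25, 2024 + 7 weeks = Aug 13, 2024.
The outage is reported: Jun 12, 2024.
A crew is dispatched: Jun 12, 2024 + 1 week = Jun 19, 2024.
The repair is complete: Jun 19, 2024 + 27 days = Jul 16, 2024.
Both prerequisites met — power is restored (Aug 13, 2024), the repair is complete (Jul 16, 2024); the later is Aug 13, 2024.
The ticket is closed: Aug 13, 2024 + 18 days = Aug 31, 2024.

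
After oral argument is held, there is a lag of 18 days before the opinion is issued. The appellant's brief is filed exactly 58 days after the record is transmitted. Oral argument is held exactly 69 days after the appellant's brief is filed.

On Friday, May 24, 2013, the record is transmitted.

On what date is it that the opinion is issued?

The record is transmitted: May 24, 2013.
The appellant's brief is filed: May 24, 2013 + 58 days = Jul 21, 2013.
Oral argument is held: Jul 21, 2013 + 69 days = Sep 28, 2013.
The opinion is issued: Sep 28, 2013 + 18 days = Oct 16, 2013.

Wednesday, October 16, 2013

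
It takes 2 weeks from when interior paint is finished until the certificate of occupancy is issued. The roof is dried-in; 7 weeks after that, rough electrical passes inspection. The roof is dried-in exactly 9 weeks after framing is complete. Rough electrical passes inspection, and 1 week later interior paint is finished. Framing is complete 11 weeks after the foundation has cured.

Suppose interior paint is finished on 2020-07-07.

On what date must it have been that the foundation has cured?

Interior paint is finished: Jul 7, 2020.
Rough electrical passes inspection: Jul 7, 2020 − 1 week = Jun 30, 2020.
The roof is dried-in: Jun 30, 2020 − 7 weeks = May 12, 2020.
Framing is complete: May 12, 2020 − 9 weeks = Mar 10, 2020.
The foundation has cured: Mar 10, 2020 − 11 weeks = Dec 24, 2019.

2019-12-24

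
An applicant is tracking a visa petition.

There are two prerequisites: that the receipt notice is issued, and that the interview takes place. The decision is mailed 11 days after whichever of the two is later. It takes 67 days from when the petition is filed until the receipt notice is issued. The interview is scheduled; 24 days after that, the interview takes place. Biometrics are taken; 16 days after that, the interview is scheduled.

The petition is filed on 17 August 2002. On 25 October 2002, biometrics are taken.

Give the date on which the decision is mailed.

15 December 2002

The petition is filed: Aug 17, 2002.
The receipt notice is issued: Aug 17, 2002 + 67 days = Oct 23, 2002.
Biometrics are taken: Oct 25, 2002.
The interview is scheduled: Oct 25, 2002 + 16 days = Nov 10, 2002.
The interview takes place: Nov 10, 2002 + 24 days = Dec 4, 2002.
Both prerequisites met — the receipt notice is issued (Oct 23, 2002), the interview takes place (Dec 4, 2002); the later is Dec 4, 2002.
The decision is mailed: Dec 4, 2002 + 11 days = Dec 15, 2002.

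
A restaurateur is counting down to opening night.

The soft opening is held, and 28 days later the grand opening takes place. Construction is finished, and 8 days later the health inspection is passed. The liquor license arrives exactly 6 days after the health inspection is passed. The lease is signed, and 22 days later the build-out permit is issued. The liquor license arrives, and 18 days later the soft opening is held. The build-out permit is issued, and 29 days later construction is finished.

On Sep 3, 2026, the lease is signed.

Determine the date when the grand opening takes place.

Dec 23, 2026

The lease is signed: Sep 3, 2026.
The build-out permit is issued: Sep 3, 2026 + 22 days = Sep 25, 2026.
Construction is finished: Sep 25, 2026 + 29 days = Oct 24, 2026.
The health inspection is passed: Oct 24, 2026 + 8 days = Nov 1, 2026.
The liquor license arrives: Nov 1, 2026 + 6 days = Nov 7, 2026.
The soft opening is held: Nov 7, 2026 + 18 days = Nov 25, 2026.
The grand opening takes place: Nov 25, 2026 + 28 days = Dec 23, 2026.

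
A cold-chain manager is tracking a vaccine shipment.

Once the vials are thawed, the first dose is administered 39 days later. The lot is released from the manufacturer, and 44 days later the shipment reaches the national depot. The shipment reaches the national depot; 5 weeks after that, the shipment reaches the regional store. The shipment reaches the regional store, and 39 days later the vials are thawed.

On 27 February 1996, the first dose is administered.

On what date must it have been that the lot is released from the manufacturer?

The first dose is administered: Feb 27, 1996.
The vials are thawed: Feb 27, 1996 − 39 days = Jan 19, 1996.
The shipment reaches the regional store: Jan 19, 1996 − 39 days = Dec 11, 1995.
The shipment reaches the national depot: Dec 11, 1995 − 5 weeks = Nov 6, 1995.
The lot is released from the manufacturer: Nov 6, 1995 − 44 days = Sep 23, 1995.

23 September 1995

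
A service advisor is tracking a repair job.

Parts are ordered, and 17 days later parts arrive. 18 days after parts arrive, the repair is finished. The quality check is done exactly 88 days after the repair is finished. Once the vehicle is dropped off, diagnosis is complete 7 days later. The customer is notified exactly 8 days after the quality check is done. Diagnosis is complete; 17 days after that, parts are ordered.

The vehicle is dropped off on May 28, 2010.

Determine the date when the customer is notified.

The vehicle is dropped off: May 28, 2010.
Diagnosis is complete: May 28, 2010 + 7 days = Jun 4, 2010.
Parts are ordered: Jun 4, 2010 + 17 days = Jun 21, 2010.
Parts arrive: Jun 21, 2010 + 17 days = Jul 8, 2010.
The repair is finished: Jul 8, 2010 + 18 days = Jul 26, 2010.
The quality check is done: Jul 26, 2010 + 88 days = Oct 22, 2010.
The customer is notified: Oct 22, 2010 + 8 days = Oct 30, 2010.

Oct 30, 2010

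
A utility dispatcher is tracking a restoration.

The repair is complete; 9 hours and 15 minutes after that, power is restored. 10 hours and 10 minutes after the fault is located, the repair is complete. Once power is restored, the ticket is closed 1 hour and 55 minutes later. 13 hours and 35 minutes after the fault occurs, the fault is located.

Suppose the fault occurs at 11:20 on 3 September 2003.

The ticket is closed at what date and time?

The fault occurs: 11:20 Sep 3, 2003.
The fault is located: 11:20 Sep 3, 2003 + 13h35m = 00:55 Sep 4, 2003.
The repair is complete: 00:55 Sep 4, 2003 + 10h10m = 11:05 Sep 4, 2003.
Power is restored: 11:05 Sep 4, 2003 + 9h15m = 20:20 Sep 4, 2003.
The ticket is closed: 20:20 Sep 4, 2003 + 1h55m = 22:15 Sep 4, 2003.

22:15 on 4 September 2003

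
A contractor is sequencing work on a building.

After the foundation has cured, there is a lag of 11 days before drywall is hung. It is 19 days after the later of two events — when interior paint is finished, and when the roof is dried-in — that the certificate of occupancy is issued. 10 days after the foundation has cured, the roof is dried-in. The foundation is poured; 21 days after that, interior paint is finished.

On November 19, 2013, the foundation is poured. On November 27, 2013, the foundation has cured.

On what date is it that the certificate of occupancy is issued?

December 29, 2013

The foundation is poured: Nov 19, 2013.
Interior paint is finished: Nov 19, 2013 + 21 days = Dec 10, 2013.
The foundation has cured: Nov 27, 2013.
The roof is dried-in: Nov 27, 2013 + 10 days = Dec 7, 2013.
Both prerequisites met — interior paint is finished (Dec 10, 2013), the roof is dried-in (Dec 7, 2013); the later is Dec 10, 2013.
The certificate of occupancy is issued: Dec 10, 2013 + 19 days = Dec 29, 2013.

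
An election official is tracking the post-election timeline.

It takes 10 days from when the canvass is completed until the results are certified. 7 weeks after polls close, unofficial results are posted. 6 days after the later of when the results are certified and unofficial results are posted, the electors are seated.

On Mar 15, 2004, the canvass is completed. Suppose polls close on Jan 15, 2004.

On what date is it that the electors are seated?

Mar 31, 2004

The canvass is completed: Mar 15, 2004.
The results are certified: Mar 15, 2004 + 10 days = Mar 25, 2004.
Polls close: Jan 15, 2004.
Unofficial results are posted: Jan 15, 2004 + 7 weeks = Mar 4, 2004.
Both prerequisites met — the results are certified (Mar 25, 2004), unofficial results are posted (Mar 4, 2004); the later is Mar 25, 2004.
The electors are seated: Mar 25, 2004 + 6 days = Mar 31, 2004.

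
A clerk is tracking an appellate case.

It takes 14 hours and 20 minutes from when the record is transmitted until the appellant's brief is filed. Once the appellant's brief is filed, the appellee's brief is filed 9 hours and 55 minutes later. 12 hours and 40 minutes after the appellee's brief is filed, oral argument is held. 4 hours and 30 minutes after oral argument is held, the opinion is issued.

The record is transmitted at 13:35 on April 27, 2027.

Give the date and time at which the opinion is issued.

The record is transmitted: 13:35 Apr 27, 2027.
The appellant's brief is filed: 13:35 Apr 27, 2027 + 14h20m = 03:55 Apr 28, 2027.
The appellee's brief is filed: 03:55 Apr 28, 2027 + 9h55m = 13:50 Apr 28, 2027.
Oral argument is held: 13:50 Apr 28, 2027 + 12h40m = 02:30 Apr 29, 2027.
The opinion is issued: 02:30 Apr 29, 2027 + 4h30m = 07:00 Apr 29, 2027.

07:00 on April 29, 2027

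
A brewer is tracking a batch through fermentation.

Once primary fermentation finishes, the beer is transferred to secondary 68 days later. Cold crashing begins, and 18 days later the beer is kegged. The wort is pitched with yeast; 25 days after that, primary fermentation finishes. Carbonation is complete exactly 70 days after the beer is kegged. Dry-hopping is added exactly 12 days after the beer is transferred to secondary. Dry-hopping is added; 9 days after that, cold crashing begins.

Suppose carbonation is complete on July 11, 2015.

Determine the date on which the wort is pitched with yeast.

Carbonation is complete: Jul 11, 2015.
The beer is kegged: Jul 11, 2015 − 70 days = May 2, 2015.
Cold crashing begins: May 2, 2015 − 18 days = Apr 14, 2015.
Dry-hopping is added: Apr 14, 2015 − 9 days = Apr 5, 2015.
The beer is transferred to secondary: Apr 5, 2015 − 12 days = Mar 24, 2015.
Primary fermentation finishes: Mar 24, 2015 − 68 days = Jan 15, 2015.
The wort is pitched with yeast: Jan 15, 2015 − 25 days = Dec 21, 2014.

December 21, 2014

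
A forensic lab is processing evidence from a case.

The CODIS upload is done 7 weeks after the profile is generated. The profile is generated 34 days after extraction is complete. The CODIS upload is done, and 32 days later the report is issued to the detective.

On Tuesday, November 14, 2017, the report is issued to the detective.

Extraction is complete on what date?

The report is issued to the detective: Nov 14, 2017.
The CODIS upload is done: Nov 14, 2017 − 32 days = Oct 13, 2017.
The profile is generated: Oct 13, 2017 − 7 weeks = Aug 25, 2017.
Extraction is complete: Aug 25, 2017 − 34 days = Jul 22, 2017.

Saturday, July 22, 2017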